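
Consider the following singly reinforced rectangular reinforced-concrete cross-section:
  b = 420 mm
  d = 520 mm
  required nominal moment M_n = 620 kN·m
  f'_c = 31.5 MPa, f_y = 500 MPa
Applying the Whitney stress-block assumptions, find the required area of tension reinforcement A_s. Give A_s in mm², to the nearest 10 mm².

With M_n = 0.85 f'_c a b (d − a/2), solve the quadratic for a:
a = d − √(d² − 2M_n/(0.85 f'_c b)) = 520 − √(520² − 2 × 620×10⁶/(0.85 × 31.5 × 420)) = 119.83 mm.
A_s = 0.85 f'_c a b / f_y = 0.85 × 31.5 × 119.83 × 420 / 500 = 2695.1 mm².

A_s ≈ 2700 mm²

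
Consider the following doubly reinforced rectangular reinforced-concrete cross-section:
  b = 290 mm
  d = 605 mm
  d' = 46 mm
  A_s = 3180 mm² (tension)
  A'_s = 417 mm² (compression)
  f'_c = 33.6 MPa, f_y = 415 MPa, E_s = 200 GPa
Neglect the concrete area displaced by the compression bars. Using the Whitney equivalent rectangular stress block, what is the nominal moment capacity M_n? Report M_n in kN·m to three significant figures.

Assume both tension and compression steel yield.
Net tension couple steel: A_s − A'_s = 2763 mm².
a = (A_s − A'_s) f_y / (0.85 f'_c b) = 1146645/(0.85 × 33.6 × 290) = 138.44 mm.
c = a/β₁ = 138.44/0.81 = 170.91 mm; ε'_s = 0.003(c − d')/c = 0.0022 ≥ f_y/E_s = 0.0021, so compression steel does yield.
M_n = (A_s − A'_s) f_y (d − a/2) + A'_s f_y (d − d') = [1146645 × (605 − 69.22) + 173055 × (605 − 46)] × 10⁻⁶ = 614.35 + 96.74 = 711.09 kN·m.

M_n ≈ 711 kN·m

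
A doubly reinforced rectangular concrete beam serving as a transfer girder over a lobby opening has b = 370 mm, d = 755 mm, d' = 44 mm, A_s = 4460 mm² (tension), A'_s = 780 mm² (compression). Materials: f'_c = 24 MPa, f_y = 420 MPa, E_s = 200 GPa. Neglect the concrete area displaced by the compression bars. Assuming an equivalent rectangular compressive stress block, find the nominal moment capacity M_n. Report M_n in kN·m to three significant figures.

Assume both tension and compression steel yield.
Net tension couple steel: A_s − A'_s = 3680 mm².
a = (A_s − A'_s) f_y / (0.85 f'_c b) = 1545600/(0.85 × 24 × 370) = 204.77 mm.
c = a/β₁ = 204.77/0.85 = 240.91 mm; ε'_s = 0.003(c − d')/c = 0.0025 ≥ f_y/E_s = 0.0021, so compression steel does yield.
M_n = (A_s − A'_s) f_y (d − a/2) + A'_s f_y (d − d') = [1545600 × (755 − 102.385) + 327600 × (755 − 44)] × 10⁻⁶ = 1008.68 + 232.92 = 1241.60 kN·m.

M_n ≈ 1240 kN·m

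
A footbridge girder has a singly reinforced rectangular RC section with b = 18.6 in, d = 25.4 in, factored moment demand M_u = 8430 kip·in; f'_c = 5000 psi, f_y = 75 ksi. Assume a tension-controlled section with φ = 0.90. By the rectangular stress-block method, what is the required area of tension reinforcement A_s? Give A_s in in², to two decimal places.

M_n = M_u/φ = 8430/0.90 = 9366.67 kip·in.
From M_n = 0.85 f'_c a b (d − a/2):
a = d − √(d² − 2M_n/(0.85 f'_c b)) = 25.4 − √(25.4² − 2 × 9366.67/(0.85 × 5 × 18.6)) = 5.197 in.
A_s = 0.85 f'_c a b / f_y = 0.85 × 5 × 5.197 × 18.6 / 75 = 5.478 in².

A_s ≈ 5.48 in²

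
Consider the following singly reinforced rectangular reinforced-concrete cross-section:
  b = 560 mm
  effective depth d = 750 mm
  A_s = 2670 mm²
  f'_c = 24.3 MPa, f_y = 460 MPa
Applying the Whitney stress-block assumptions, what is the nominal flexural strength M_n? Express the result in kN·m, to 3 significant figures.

T = A_s f_y = 2670 × 460 = 1228200 N = 1228.2 kN.
From C = T: a = T/(0.85 f'_c b) = 1228200/(0.85 × 24.3 × 560) = 106.18 mm.
M_n = T(d − a/2) = 1228.2 kN × (750 − 53.09) mm = 855.94 kN·m.

M_n ≈ 856 kN·m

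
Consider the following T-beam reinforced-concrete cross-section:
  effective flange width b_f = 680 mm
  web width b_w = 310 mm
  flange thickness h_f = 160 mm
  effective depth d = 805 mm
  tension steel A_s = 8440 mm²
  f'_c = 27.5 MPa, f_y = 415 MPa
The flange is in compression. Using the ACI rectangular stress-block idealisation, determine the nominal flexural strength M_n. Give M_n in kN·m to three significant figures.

M_n ≈ 2400 kN·m

Tension: T = A_s f_y = 8440 × 415 = 3502600 N.
Try a within the flange: a = T/(0.85 f'_c b_f) = 3502600/(0.85 × 27.5 × 680) = 220.36 mm.
a = 220.36 > h_f = 160 mm: the block extends into the web. Split into flange-overhang and web parts.
C_f = 0.85 f'_c (b_f − b_w) h_f = 0.85 × 27.5 × (680 − 310) × 160 = 1383800 N.
Remaining web compression depth: a_w = (T − C_f)/(0.85 f'_c b_w) = (3502600 − 1383800)/(0.85 × 27.5 × 310) = 292.40 mm.
M_n = C_f(d − h_f/2) + (T − C_f)(d − a_w/2) = 1383800 × (805 − 80) + 2118800 × (805 − 146.2) = 1003.26 + 1395.87 = 2399.13 × 10⁶ N·mm.
M_n = 2399.13 kN·m.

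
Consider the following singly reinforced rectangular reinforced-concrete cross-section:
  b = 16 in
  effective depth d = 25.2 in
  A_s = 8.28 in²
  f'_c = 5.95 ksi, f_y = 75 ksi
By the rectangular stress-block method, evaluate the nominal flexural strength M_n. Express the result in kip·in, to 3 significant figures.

M_n ≈ 13300 kip·in

T = A_s f_y = 8.28 × 75 = 621 kips.
a = T/(0.85 f'_c b) = 621/(0.85 × 5.95 × 16) = 7.674 in.
M_n = T(d − a/2) = 621 × (25.2 − 3.837) = 13266.4 kip·in.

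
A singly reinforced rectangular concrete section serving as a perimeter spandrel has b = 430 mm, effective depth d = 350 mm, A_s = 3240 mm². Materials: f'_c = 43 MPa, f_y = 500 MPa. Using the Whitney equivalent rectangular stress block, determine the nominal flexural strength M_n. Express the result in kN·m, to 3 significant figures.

M_n ≈ 484 kN·m

T = A_s f_y = 3240 × 500 = 1620000 N = 1620 kN.
From C = T: a = T/(0.85 f'_c b) = 1620000/(0.85 × 43 × 430) = 103.08 mm.
M_n = T(d − a/2) = 1620 kN × (350 − 51.54) mm = 483.51 kN·m.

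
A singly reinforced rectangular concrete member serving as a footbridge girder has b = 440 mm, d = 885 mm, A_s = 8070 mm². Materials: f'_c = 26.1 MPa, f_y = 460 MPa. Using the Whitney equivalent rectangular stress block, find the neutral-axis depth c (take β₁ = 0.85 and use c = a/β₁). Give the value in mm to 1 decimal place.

T = A_s f_y = 8070 × 460 = 3712200 N = 3712.2 kN.
Setting C = 0.85 f'_c a b equal to T: a = 3712200/(0.85 × 26.1 × 440) = 380.294 mm.
With β₁ = 0.85, c = a/β₁ = 380.294/0.85 = 447.4 mm.

c ≈ 447.4 mm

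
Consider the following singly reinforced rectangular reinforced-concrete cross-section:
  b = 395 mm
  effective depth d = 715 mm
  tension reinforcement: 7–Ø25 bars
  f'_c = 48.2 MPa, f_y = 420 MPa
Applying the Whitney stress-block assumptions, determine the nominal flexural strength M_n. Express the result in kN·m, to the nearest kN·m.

M_n ≈ 968 kN·m

A_s = 7 × 491 = 3437 mm².
T = A_s f_y = 3437 × 420 = 1443540 N = 1443.54 kN.
From C = T: a = T/(0.85 f'_c b) = 1443540/(0.85 × 48.2 × 395) = 89.20 mm.
M_n = T(d − a/2) = 1443.54 kN × (715 − 44.6) mm = 967.75 kN·m.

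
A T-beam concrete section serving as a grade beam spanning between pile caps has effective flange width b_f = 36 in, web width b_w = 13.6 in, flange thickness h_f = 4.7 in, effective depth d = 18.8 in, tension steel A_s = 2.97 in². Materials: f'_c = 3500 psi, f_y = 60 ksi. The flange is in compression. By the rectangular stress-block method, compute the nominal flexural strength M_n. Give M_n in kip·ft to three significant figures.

M_n ≈ 267 kip·ft

Tension: T = A_s f_y = 2.97 × 60 = 178.2 kips.
Try a within the flange: a = T/(0.85 f'_c b_f) = 178.2/(0.85 × 3.5 × 36) = 1.664 in.
Since a = 1.664 ≤ h_f = 4.7 in, the stress block lies entirely in the flange; analyse as a rectangular beam of width b_f.
M_n = T(d − a/2) = 178.2 × (18.8 − 0.832) = 3201.9 kip·in.
M_n = 3201.9/12 = 266.83 kip·ft.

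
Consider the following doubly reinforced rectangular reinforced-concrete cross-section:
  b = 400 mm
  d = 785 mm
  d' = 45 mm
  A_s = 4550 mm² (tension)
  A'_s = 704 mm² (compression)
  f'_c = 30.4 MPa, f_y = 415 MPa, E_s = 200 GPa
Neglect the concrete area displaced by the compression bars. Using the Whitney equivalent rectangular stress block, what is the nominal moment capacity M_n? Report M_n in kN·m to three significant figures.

Assume both tension and compression steel yield.
Net tension couple steel: A_s − A'_s = 3846 mm².
a = (A_s − A'_s) f_y / (0.85 f'_c b) = 1596090/(0.85 × 30.4 × 400) = 154.42 mm.
c = a/β₁ = 154.42/0.833 = 185.38 mm; ε'_s = 0.003(c − d')/c = 0.0023 ≥ f_y/E_s = 0.0021, so compression steel does yield.
M_n = (A_s − A'_s) f_y (d − a/2) + A'_s f_y (d − d') = [1596090 × (785 − 77.21) + 292160 × (785 − 45)] × 10⁻⁶ = 1129.70 + 216.20 = 1345.90 kN·m.

M_n ≈ 1350 kN·m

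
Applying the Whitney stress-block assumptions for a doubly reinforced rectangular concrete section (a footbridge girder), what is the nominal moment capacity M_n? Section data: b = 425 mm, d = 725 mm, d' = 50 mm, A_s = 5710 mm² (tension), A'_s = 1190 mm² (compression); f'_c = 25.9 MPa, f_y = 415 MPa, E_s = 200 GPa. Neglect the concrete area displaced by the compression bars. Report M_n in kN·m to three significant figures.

Assume both tension and compression steel yield.
Net tension couple steel: A_s − A'_s = 4520 mm².
a = (A_s − A'_s) f_y / (0.85 f'_c b) = 1875800/(0.85 × 25.9 × 425) = 200.48 mm.
c = a/β₁ = 200.48/0.85 = 235.86 mm; ε'_s = 0.003(c − d')/c = 0.0024 ≥ f_y/E_s = 0.0021, so compression steel does yield.
M_n = (A_s − A'_s) f_y (d − a/2) + A'_s f_y (d − d') = [1875800 × (725 − 100.24) + 493850 × (725 − 50)] × 10⁻⁶ = 1171.92 + 333.35 = 1505.27 kN·m.

M_n ≈ 1510 kN·m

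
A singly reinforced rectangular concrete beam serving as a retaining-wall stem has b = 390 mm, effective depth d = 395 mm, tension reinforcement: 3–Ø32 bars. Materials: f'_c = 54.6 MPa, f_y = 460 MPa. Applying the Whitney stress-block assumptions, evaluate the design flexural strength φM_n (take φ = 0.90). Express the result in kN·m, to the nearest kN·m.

φM_n ≈ 364 kN·m

A_s = 3 × 804 = 2412 mm².
T = A_s f_y = 2412 × 460 = 1109520 N = 1109.52 kN.
From C = T: a = T/(0.85 f'_c b) = 1109520/(0.85 × 54.6 × 390) = 61.30 mm.
M_n = T(d − a/2) = 1109.52 kN × (395 − 30.65) mm = 404.25 kN·m.
φM_n = 0.90 × 404.25 = 363.83 kN·m.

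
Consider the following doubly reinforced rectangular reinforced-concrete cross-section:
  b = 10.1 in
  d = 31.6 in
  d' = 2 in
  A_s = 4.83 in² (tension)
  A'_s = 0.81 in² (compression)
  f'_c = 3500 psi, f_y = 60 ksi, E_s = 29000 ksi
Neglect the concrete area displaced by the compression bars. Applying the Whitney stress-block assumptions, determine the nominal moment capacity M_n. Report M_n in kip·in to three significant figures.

M_n ≈ 8090 kip·in

Assume both steels yield.
a = (A_s − A'_s) f_y/(0.85 f'_c b) = (4.83 − 0.81) × 60/(0.85 × 3.5 × 10.1) = 8.027 in.
c = a/β₁ = 8.027/0.85 = 9.444 in; ε'_s = 0.003(c − d')/c = 0.0024 ≥ ε_y = 0.0021, so the compression steel yields.
M_n = (A_s − A'_s) f_y (d − a/2) + A'_s f_y (d − d') = 241.2 × (31.6 − 4.0135) + 48.6 × (31.6 − 2) = 6653.9 + 1438.6 = 8092.5 kip·in.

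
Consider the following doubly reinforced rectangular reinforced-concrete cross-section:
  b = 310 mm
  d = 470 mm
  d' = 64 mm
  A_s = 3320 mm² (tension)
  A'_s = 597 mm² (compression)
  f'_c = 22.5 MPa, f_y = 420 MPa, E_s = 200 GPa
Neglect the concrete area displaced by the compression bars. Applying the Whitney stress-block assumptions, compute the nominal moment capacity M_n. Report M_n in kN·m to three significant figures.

M_n ≈ 529 kN·m

Assume both tension and compression steel yield.
Net tension couple steel: A_s − A'_s = 2723 mm².
a = (A_s − A'_s) f_y / (0.85 f'_c b) = 1143660/(0.85 × 22.5 × 310) = 192.90 mm.
c = a/β₁ = 192.90/0.85 = 226.94 mm; ε'_s = 0.003(c − d')/c = 0.0022 ≥ f_y/E_s = 0.0021, so compression steel does yield.
M_n = (A_s − A'_s) f_y (d − a/2) + A'_s f_y (d − d') = [1143660 × (470 − 96.45) + 250740 × (470 − 64)] × 10⁻⁶ = 427.21 + 101.80 = 529.01 kN·m.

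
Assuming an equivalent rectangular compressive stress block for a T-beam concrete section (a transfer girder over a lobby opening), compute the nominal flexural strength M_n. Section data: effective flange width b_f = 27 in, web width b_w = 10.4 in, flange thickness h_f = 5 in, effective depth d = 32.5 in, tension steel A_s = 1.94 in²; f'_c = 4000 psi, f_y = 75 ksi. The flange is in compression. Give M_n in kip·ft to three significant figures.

M_n ≈ 384 kip·ft

Tension: T = A_s f_y = 1.94 × 75 = 145.5 kips.
Try a within the flange: a = T/(0.85 f'_c b_f) = 145.5/(0.85 × 4 × 27) = 1.585 in.
Since a = 1.585 ≤ h_f = 5 in, the stress block lies entirely in the flange; analyse as a rectangular beam of width b_f.
M_n = T(d − a/2) = 145.5 × (32.5 − 0.7925) = 4613.4 kip·in.
M_n = 4613.4/12 = 384.45 kip·ft.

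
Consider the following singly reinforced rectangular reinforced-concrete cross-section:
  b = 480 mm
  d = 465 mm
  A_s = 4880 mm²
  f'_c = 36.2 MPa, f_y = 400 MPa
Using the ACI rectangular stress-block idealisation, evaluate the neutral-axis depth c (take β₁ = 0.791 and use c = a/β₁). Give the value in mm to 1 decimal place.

c ≈ 167.1 mm

T = A_s f_y = 4880 × 400 = 1952000 N = 1952 kN.
Setting C = 0.85 f'_c a b equal to T: a = 1952000/(0.85 × 36.2 × 480) = 132.163 mm.
With β₁ = 0.791, c = a/β₁ = 132.163/0.791 = 167.1 mm.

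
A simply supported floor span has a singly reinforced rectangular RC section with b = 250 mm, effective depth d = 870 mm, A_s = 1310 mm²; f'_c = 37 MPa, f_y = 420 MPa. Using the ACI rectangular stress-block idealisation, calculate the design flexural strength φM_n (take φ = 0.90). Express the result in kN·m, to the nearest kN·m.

T = A_s f_y = 1310 × 420 = 550200 N = 550.2 kN.
From C = T: a = T/(0.85 f'_c b) = 550200/(0.85 × 37 × 250) = 69.98 mm.
M_n = T(d − a/2) = 550.2 kN × (870 − 34.99) mm = 459.42 kN·m.
φM_n = 0.90 × 459.42 = 413.48 kN·m.

φM_n ≈ 413 kN·m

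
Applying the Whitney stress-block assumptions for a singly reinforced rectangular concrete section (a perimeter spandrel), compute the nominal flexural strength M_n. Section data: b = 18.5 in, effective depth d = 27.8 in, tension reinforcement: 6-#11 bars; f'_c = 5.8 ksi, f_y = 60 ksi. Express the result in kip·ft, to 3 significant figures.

M_n ≈ 1160 kip·ft

A_s = 6 × 1.56 = 9.36 in².
T = A_s f_y = 9.36 × 60 = 561.6 kips.
a = T/(0.85 f'_c b) = 561.6/(0.85 × 5.8 × 18.5) = 6.158 in.
M_n = T(d − a/2) = 561.6 × (27.8 − 3.079) = 13883.3 kip·in = 13883.3/12 = 1156.94 kip·ft.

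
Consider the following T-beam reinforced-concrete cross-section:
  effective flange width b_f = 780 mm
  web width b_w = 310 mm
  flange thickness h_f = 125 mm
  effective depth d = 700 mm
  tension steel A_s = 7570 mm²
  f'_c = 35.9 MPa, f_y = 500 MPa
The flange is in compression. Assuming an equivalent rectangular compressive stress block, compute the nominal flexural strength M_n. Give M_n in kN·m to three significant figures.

M_n ≈ 2330 kN·m

Tension: T = A_s f_y = 7570 × 500 = 3785000 N.
Try a within the flange: a = T/(0.85 f'_c b_f) = 3785000/(0.85 × 35.9 × 780) = 159.02 mm.
a = 159.02 > h_f = 125 mm: the block extends into the web. Split into flange-overhang and web parts.
C_f = 0.85 f'_c (b_f − b_w) h_f = 0.85 × 35.9 × (780 − 310) × 125 = 1792756 N.
Remaining web compression depth: a_w = (T − C_f)/(0.85 f'_c b_w) = (3785000 − 1792756)/(0.85 × 35.9 × 310) = 210.60 mm.
M_n = C_f(d − h_f/2) + (T − C_f)(d − a_w/2) = 1792756 × (700 − 62.5) + 1992244 × (700 − 105.3) = 1142.88 + 1184.79 = 2327.67 × 10⁶ N·mm.
M_n = 2327.67 kN·m.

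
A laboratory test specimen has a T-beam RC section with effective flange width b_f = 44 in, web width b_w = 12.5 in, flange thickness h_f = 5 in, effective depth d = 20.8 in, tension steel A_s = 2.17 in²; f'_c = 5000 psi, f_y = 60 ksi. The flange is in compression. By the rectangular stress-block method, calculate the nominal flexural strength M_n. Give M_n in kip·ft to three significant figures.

Tension: T = A_s f_y = 2.17 × 60 = 130.2 kips.
Try a within the flange: a = T/(0.85 f'_c b_f) = 130.2/(0.85 × 5 × 44) = 0.696 in.
Since a = 0.696 ≤ h_f = 5 in, the stress block lies entirely in the flange; analyse as a rectangular beam of width b_f.
M_n = T(d − a/2) = 130.2 × (20.8 − 0.348) = 2662.9 kip·in.
M_n = 2662.9/12 = 221.91 kip·ft.

M_n ≈ 222 kip·ft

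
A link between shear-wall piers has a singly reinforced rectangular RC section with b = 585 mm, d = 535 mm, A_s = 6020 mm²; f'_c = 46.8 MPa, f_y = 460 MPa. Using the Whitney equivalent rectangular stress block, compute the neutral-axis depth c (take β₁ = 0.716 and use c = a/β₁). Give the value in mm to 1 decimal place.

T = A_s f_y = 6020 × 460 = 2769200 N = 2769.2 kN.
Setting C = 0.85 f'_c a b equal to T: a = 2769200/(0.85 × 46.8 × 585) = 118.996 mm.
With β₁ = 0.716, c = a/β₁ = 118.996/0.716 = 166.2 mm.

c ≈ 166.2 mm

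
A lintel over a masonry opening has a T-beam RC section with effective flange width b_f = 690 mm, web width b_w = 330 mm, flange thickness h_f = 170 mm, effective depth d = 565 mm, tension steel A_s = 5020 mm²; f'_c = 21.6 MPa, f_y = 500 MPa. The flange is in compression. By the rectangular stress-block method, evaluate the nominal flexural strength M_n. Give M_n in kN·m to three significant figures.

M_n ≈ 1160 kN·m

Tension: T = A_s f_y = 5020 × 500 = 2510000 N.
Try a within the flange: a = T/(0.85 f'_c b_f) = 2510000/(0.85 × 21.6 × 690) = 198.13 mm.
a = 198.13 > h_f = 170 mm: the block extends into the web. Split into flange-overhang and web parts.
C_f = 0.85 f'_c (b_f − b_w) h_f = 0.85 × 21.6 × (690 − 330) × 170 = 1123632 N.
Remaining web compression depth: a_w = (T − C_f)/(0.85 f'_c b_w) = (2510000 − 1123632)/(0.85 × 21.6 × 330) = 228.82 mm.
M_n = C_f(d − h_f/2) + (T − C_f)(d − a_w/2) = 1123632 × (565 − 85) + 1386368 × (565 − 114.41) = 539.34 + 624.68 = 1164.02 × 10⁶ N·mm.
M_n = 1164.02 kN·m.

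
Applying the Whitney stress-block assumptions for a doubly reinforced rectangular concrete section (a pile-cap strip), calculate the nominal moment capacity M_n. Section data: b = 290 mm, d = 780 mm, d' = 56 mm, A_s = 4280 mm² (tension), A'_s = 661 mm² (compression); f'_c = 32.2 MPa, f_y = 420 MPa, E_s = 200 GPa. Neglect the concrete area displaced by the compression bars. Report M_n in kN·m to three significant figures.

M_n ≈ 1240 kN·m

Assume both tension and compression steel yield.
Net tension couple steel: A_s − A'_s = 3619 mm².
a = (A_s − A'_s) f_y / (0.85 f'_c b) = 1519980/(0.85 × 32.2 × 290) = 191.50 mm.
c = a/β₁ = 191.50/0.82 = 233.54 mm; ε'_s = 0.003(c − d')/c = 0.0023 ≥ f_y/E_s = 0.0021, so compression steel does yield.
M_n = (A_s − A'_s) f_y (d − a/2) + A'_s f_y (d − d') = [1519980 × (780 − 95.75) + 277620 × (780 − 56)] × 10⁻⁶ = 1040.05 + 201.00 = 1241.05 kN·m.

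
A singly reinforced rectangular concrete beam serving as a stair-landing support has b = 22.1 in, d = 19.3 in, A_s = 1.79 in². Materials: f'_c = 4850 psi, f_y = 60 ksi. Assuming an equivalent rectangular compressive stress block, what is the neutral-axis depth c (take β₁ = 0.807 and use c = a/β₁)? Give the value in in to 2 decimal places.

T = A_s f_y = 1.79 × 60 = 107.4 kips.
a = T/(0.85 f'_c b) = 107.4/(0.85 × 4.85 × 22.1) = 1.1788 in.
With β₁ = 0.807, c = a/β₁ = 1.1788/0.807 = 1.46 in.

c ≈ 1.46 in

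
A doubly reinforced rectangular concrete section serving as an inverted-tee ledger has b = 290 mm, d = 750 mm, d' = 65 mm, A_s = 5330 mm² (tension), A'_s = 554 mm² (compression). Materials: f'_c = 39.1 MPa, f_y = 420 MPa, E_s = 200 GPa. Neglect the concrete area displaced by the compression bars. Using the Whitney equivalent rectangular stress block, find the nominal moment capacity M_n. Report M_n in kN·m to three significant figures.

M_n ≈ 1460 kN·m

Assume both tension and compression steel yield.
Net tension couple steel: A_s − A'_s = 4776 mm².
a = (A_s − A'_s) f_y / (0.85 f'_c b) = 2005920/(0.85 × 39.1 × 290) = 208.12 mm.
c = a/β₁ = 208.12/0.771 = 269.94 mm; ε'_s = 0.003(c − d')/c = 0.0023 ≥ f_y/E_s = 0.0021, so compression steel does yield.
M_n = (A_s − A'_s) f_y (d − a/2) + A'_s f_y (d − d') = [2005920 × (750 − 104.06) + 232680 × (750 − 65)] × 10⁻⁶ = 1295.70 + 159.39 = 1455.09 kN·m.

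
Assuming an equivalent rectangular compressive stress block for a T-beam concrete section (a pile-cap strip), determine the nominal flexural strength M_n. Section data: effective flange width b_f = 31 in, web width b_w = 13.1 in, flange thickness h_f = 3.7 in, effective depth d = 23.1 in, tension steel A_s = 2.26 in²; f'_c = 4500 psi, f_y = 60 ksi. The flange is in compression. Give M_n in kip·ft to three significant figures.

M_n ≈ 255 kip·ft

Tension: T = A_s f_y = 2.26 × 60 = 135.6 kips.
Try a within the flange: a = T/(0.85 f'_c b_f) = 135.6/(0.85 × 4.5 × 31) = 1.144 in.
Since a = 1.144 ≤ h_f = 3.7 in, the stress block lies entirely in the flange; analyse as a rectangular beam of width b_f.
M_n = T(d − a/2) = 135.6 × (23.1 − 0.572) = 3054.8 kip·in.
M_n = 3054.8/12 = 254.57 kip·ft.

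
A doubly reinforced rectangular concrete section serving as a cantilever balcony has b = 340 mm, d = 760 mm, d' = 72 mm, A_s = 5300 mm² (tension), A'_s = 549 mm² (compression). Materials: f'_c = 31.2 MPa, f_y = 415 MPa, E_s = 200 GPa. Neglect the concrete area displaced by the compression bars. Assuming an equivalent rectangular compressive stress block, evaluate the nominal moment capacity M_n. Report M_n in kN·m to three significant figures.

Assume both tension and compression steel yield.
Net tension couple steel: A_s − A'_s = 4751 mm².
a = (A_s − A'_s) f_y / (0.85 f'_c b) = 1971665/(0.85 × 31.2 × 340) = 218.67 mm.
c = a/β₁ = 218.67/0.827 = 264.41 mm; ε'_s = 0.003(c − d')/c = 0.0022 ≥ f_y/E_s = 0.0021, so compression steel does yield.
M_n = (A_s − A'_s) f_y (d − a/2) + A'_s f_y (d − d') = [1971665 × (760 − 109.335) + 227835 × (760 − 72)] × 10⁻⁶ = 1282.89 + 156.75 = 1439.64 kN·m.

M_n ≈ 1440 kN·m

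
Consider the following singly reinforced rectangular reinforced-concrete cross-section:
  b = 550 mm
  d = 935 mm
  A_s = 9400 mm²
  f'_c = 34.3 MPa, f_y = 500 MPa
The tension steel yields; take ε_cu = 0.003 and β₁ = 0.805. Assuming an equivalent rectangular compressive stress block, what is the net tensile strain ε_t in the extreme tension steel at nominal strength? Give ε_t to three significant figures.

ε_t ≈ 0.00470

a = A_s f_y/(0.85 f'_c b) = 293.10 mm.
β₁ = 0.805, so c = a/β₁ = 293.10/0.805 = 364.10 mm.
From the linear strain diagram with ε_cu = 0.003: ε_t = 0.003 (d − c)/c = 0.003 × (935 − 364.10)/364.10 = 0.00470.
ε_t is between 0.004 and 0.005 — transition zone.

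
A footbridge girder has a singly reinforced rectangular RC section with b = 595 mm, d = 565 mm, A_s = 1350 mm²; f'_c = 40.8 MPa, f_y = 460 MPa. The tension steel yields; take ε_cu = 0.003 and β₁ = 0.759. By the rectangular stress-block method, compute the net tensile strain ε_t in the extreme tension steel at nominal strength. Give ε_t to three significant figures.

a = A_s f_y/(0.85 f'_c b) = 30.10 mm.
β₁ = 0.759, so c = a/β₁ = 30.10/0.759 = 39.66 mm.
From the linear strain diagram with ε_cu = 0.003: ε_t = 0.003 (d − c)/c = 0.003 × (565 − 39.66)/39.66 = 0.0397.
Since ε_t ≥ 0.005, the section is tension-controlled.

ε_t ≈ 0.0397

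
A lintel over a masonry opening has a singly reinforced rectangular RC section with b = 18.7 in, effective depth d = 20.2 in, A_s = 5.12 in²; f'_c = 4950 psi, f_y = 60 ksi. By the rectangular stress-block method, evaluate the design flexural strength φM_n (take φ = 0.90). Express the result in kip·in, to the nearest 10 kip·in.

φM_n ≈ 5050 kip·in

T = A_s f_y = 5.12 × 60 = 307.2 kips.
a = T/(0.85 f'_c b) = 307.2/(0.85 × 4.95 × 18.7) = 3.904 in.
M_n = T(d − a/2) = 307.2 × (20.2 − 1.952) = 5605.8 kip·in.
φM_n = 0.90 × 5605.8 = 5045.2 kip·in.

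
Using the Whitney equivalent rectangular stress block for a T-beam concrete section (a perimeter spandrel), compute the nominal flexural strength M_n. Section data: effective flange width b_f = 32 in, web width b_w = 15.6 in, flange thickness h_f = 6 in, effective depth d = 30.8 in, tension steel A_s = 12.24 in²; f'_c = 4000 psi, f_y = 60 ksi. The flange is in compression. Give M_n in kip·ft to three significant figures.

M_n ≈ 1680 kip·ft

Tension: T = A_s f_y = 12.24 × 60 = 734.4 kips.
Try a within the flange: a = T/(0.85 f'_c b_f) = 734.4/(0.85 × 4 × 32) = 6.750 in.
a = 6.750 > h_f = 6 in: the block extends into the web. Split into flange-overhang and web parts.
C_f = 0.85 f'_c (b_f − b_w) h_f = 0.85 × 4 × (32 − 15.6) × 6 = 334.6 kips.
Remaining web compression depth: a_w = (T − C_f)/(0.85 f'_c b_w) = (734.4 − 334.6)/(0.85 × 4 × 15.6) = 7.538 in.
M_n = C_f(d − h_f/2) + (T − C_f)(d − a_w/2) = 334.6 × (30.8 − 3) + 399.8 × (30.8 − 3.769) = 9301.9 + 10807.0 = 20108.9 kip·in.
M_n = 20108.9/12 = 1675.74 kip·ft.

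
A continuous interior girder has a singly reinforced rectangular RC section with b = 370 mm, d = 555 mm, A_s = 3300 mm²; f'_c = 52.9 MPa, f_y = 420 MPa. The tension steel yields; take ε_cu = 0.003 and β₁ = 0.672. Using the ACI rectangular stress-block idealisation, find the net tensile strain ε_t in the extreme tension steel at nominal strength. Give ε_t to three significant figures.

ε_t ≈ 0.0104

a = A_s f_y/(0.85 f'_c b) = 83.31 mm.
β₁ = 0.672, so c = a/β₁ = 83.31/0.672 = 123.97 mm.
From the linear strain diagram with ε_cu = 0.003: ε_t = 0.003 (d − c)/c = 0.003 × (555 − 123.97)/123.97 = 0.0104.
Since ε_t ≥ 0.005, the section is tension-controlled.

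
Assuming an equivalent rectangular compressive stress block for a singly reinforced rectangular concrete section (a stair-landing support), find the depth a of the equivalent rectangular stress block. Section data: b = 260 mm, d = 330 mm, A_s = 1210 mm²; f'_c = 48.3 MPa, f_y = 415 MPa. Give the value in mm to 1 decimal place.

T = A_s f_y = 1210 × 415 = 502150 N = 502.15 kN.
Setting C = 0.85 f'_c a b equal to T: a = 502150/(0.85 × 48.3 × 260) = 47.0 mm.

a ≈ 47.0 mm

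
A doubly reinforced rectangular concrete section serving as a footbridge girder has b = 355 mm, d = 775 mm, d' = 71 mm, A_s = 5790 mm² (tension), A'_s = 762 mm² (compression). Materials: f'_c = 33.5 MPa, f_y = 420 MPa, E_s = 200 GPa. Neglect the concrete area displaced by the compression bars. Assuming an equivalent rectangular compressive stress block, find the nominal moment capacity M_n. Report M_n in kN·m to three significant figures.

M_n ≈ 1640 kN·m

Assume both tension and compression steel yield.
Net tension couple steel: A_s − A'_s = 5028 mm².
a = (A_s − A'_s) f_y / (0.85 f'_c b) = 2111760/(0.85 × 33.5 × 355) = 208.91 mm.
c = a/β₁ = 208.91/0.811 = 257.60 mm; ε'_s = 0.003(c − d')/c = 0.0022 ≥ f_y/E_s = 0.0021, so compression steel does yield.
M_n = (A_s − A'_s) f_y (d − a/2) + A'_s f_y (d − d') = [2111760 × (775 − 104.455) + 320040 × (775 − 71)] × 10⁻⁶ = 1416.03 + 225.31 = 1641.34 kN·m.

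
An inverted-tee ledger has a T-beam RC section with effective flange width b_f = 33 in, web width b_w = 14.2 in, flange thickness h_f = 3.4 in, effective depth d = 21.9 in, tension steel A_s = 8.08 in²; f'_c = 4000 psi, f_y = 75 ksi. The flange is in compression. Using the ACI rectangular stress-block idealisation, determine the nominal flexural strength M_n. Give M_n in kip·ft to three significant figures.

Tension: T = A_s f_y = 8.08 × 75 = 606 kips.
Try a within the flange: a = T/(0.85 f'_c b_f) = 606/(0.85 × 4 × 33) = 5.401 in.
a = 5.401 > h_f = 3.4 in: the block extends into the web. Split into flange-overhang and web parts.
C_f = 0.85 f'_c (b_f − b_w) h_f = 0.85 × 4 × (33 − 14.2) × 3.4 = 217.3 kips.
Remaining web compression depth: a_w = (T − C_f)/(0.85 f'_c b_w) = (606 − 217.3)/(0.85 × 4 × 14.2) = 8.051 in.
M_n = C_f(d − h_f/2) + (T − C_f)(d − a_w/2) = 217.3 × (21.9 − 1.7) + 388.7 × (21.9 − 4.0255) = 4389.5 + 6947.8 = 11337.3 kip·in.
M_n = 11337.3/12 = 944.78 kip·ft.

M_n ≈ 945 kip·ft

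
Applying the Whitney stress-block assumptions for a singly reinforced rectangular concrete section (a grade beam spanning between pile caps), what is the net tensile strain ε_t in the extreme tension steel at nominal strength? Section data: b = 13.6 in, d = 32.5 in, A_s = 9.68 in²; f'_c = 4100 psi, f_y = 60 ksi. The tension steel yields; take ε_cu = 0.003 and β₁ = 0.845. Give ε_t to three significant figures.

a = A_s f_y/(0.85 f'_c b) = 12.254 in.
β₁ = 0.845, so c = a/β₁ = 12.254/0.845 = 14.502 in.
From the linear strain diagram with ε_cu = 0.003: ε_t = 0.003 (d − c)/c = 0.003 × (32.5 − 14.502)/14.502 = 0.00372.
ε_t < 0.004 — the section is over-reinforced for flexure under ACI limits.

ε_t ≈ 0.00372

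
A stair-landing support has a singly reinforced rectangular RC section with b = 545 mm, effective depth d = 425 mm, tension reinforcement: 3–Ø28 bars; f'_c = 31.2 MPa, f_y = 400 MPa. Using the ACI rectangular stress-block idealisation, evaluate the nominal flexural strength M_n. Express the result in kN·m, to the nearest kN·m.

M_n ≈ 295 kN·m

A_s = 3 × 616 = 1848 mm².
T = A_s f_y = 1848 × 400 = 739200 N = 739.2 kN.
From C = T: a = T/(0.85 f'_c b) = 739200/(0.85 × 31.2 × 545) = 51.14 mm.
M_n = T(d − a/2) = 739.2 kN × (425 − 25.57) mm = 295.26 kN·m.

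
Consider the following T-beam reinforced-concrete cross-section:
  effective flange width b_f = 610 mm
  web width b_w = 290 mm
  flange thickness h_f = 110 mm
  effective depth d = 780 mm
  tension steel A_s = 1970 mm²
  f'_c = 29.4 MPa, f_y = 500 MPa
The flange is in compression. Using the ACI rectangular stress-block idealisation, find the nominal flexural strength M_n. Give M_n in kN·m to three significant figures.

Tension: T = A_s f_y = 1970 × 500 = 985000 N.
Try a within the flange: a = T/(0.85 f'_c b_f) = 985000/(0.85 × 29.4 × 610) = 64.62 mm.
Since a = 64.62 ≤ h_f = 110 mm, the stress block lies entirely in the flange; analyse as a rectangular beam of width b_f.
M_n = T(d − a/2) = 985000 × (780 − 32.31) = 736.47 × 10⁶ N·mm.
M_n = 736.47 kN·m.

M_n ≈ 736 kN·m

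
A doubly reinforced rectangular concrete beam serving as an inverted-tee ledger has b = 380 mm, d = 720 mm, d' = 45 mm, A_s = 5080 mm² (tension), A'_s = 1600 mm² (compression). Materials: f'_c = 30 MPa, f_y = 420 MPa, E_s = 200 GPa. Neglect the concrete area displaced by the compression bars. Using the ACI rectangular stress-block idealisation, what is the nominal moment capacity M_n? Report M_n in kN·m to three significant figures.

Assume both tension and compression steel yield.
Net tension couple steel: A_s − A'_s = 3480 mm².
a = (A_s − A'_s) f_y / (0.85 f'_c b) = 1461600/(0.85 × 30 × 380) = 150.84 mm.
c = a/β₁ = 150.84/0.836 = 180.43 mm; ε'_s = 0.003(c − d')/c = 0.0023 ≥ f_y/E_s = 0.0021, so compression steel does yield.
M_n = (A_s − A'_s) f_y (d − a/2) + A'_s f_y (d − d') = [1461600 × (720 − 75.42) + 672000 × (720 − 45)] × 10⁻⁶ = 942.12 + 453.60 = 1395.72 kN·m.

M_n ≈ 1400 kN·m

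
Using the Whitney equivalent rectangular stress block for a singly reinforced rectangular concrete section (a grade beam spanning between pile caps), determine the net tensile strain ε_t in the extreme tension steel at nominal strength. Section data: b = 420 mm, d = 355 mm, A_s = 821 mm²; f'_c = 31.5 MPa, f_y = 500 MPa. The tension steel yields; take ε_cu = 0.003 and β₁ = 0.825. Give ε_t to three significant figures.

ε_t ≈ 0.0211

a = A_s f_y/(0.85 f'_c b) = 36.50 mm.
β₁ = 0.825, so c = a/β₁ = 36.50/0.825 = 44.24 mm.
From the linear strain diagram with ε_cu = 0.003: ε_t = 0.003 (d − c)/c = 0.003 × (355 − 44.24)/44.24 = 0.0211.
Since ε_t ≥ 0.005, the section is tension-controlled.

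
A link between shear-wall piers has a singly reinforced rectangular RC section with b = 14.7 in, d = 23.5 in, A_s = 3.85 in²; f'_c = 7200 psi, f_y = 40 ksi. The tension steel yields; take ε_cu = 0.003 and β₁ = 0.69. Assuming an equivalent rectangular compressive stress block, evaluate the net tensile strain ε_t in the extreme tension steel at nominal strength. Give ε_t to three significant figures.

ε_t ≈ 0.0254

a = A_s f_y/(0.85 f'_c b) = 1.712 in.
β₁ = 0.69, so c = a/β₁ = 1.712/0.69 = 2.481 in.
From the linear strain diagram with ε_cu = 0.003: ε_t = 0.003 (d − c)/c = 0.003 × (23.5 − 2.481)/2.481 = 0.0254.
Since ε_t ≥ 0.005, the section is tension-controlled.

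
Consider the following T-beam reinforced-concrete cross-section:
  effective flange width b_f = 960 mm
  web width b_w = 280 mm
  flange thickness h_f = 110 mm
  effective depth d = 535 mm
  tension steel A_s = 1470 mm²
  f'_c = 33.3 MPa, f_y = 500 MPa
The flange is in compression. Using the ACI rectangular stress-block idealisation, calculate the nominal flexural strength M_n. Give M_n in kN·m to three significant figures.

M_n ≈ 383 kN·m

Tension: T = A_s f_y = 1470 × 500 = 735000 N.
Try a within the flange: a = T/(0.85 f'_c b_f) = 735000/(0.85 × 33.3 × 960) = 27.05 mm.
Since a = 27.05 ≤ h_f = 110 mm, the stress block lies entirely in the flange; analyse as a rectangular beam of width b_f.
M_n = T(d − a/2) = 735000 × (535 − 13.525) = 383.28 × 10⁶ N·mm.
M_n = 383.28 kN·m.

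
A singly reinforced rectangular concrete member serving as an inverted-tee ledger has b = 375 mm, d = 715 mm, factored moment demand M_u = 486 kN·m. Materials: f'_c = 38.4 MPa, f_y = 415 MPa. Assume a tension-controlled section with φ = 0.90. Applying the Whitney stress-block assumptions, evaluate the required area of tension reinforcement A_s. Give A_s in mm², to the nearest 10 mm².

A_s ≈ 1910 mm²

M_n = M_u/φ = 486/0.90 = 540 kN·m.
With M_n = 0.85 f'_c a b (d − a/2), solve the quadratic for a:
a = d − √(d² − 2M_n/(0.85 f'_c b)) = 715 − √(715² − 2 × 540×10⁶/(0.85 × 38.4 × 375)) = 64.62 mm.
A_s = 0.85 f'_c a b / f_y = 0.85 × 38.4 × 64.62 × 375 / 415 = 1905.9 mm².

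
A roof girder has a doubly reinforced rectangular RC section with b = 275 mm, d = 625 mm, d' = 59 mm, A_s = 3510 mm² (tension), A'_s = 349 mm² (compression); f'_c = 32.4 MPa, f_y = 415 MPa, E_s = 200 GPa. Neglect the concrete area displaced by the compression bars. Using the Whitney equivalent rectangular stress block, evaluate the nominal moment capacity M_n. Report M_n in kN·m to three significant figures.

Assume both tension and compression steel yield.
Net tension couple steel: A_s − A'_s = 3161 mm².
a = (A_s − A'_s) f_y / (0.85 f'_c b) = 1311815/(0.85 × 32.4 × 275) = 173.21 mm.
c = a/β₁ = 173.21/0.819 = 211.49 mm; ε'_s = 0.003(c − d')/c = 0.0022 ≥ f_y/E_s = 0.0021, so compression steel does yield.
M_n = (A_s − A'_s) f_y (d − a/2) + A'_s f_y (d − d') = [1311815 × (625 − 86.605) + 144835 × (625 − 59)] × 10⁻⁶ = 706.27 + 81.98 = 788.25 kN·m.

M_n ≈ 788 kN·m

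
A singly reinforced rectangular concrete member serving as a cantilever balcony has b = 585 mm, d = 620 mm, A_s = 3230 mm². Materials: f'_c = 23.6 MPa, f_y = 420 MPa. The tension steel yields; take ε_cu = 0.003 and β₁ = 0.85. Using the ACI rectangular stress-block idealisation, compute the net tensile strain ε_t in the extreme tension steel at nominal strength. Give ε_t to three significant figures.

a = A_s f_y/(0.85 f'_c b) = 115.60 mm.
β₁ = 0.85, so c = a/β₁ = 115.60/0.85 = 136.00 mm.
From the linear strain diagram with ε_cu = 0.003: ε_t = 0.003 (d − c)/c = 0.003 × (620 − 136.00)/136.00 = 0.0107.
Since ε_t ≥ 0.005, the section is tension-controlled.

ε_t ≈ 0.0107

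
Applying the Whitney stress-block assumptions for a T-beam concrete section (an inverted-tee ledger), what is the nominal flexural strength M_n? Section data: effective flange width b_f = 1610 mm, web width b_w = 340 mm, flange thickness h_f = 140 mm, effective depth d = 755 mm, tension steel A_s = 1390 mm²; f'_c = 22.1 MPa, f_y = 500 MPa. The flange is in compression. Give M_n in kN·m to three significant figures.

Tension: T = A_s f_y = 1390 × 500 = 695000 N.
Try a within the flange: a = T/(0.85 f'_c b_f) = 695000/(0.85 × 22.1 × 1610) = 22.98 mm.
Since a = 22.98 ≤ h_f = 140 mm, the stress block lies entirely in the flange; analyse as a rectangular beam of width b_f.
M_n = T(d − a/2) = 695000 × (755 − 11.49) = 516.74 × 10⁶ N·mm.
M_n = 516.74 kN·m.

M_n ≈ 517 kN·m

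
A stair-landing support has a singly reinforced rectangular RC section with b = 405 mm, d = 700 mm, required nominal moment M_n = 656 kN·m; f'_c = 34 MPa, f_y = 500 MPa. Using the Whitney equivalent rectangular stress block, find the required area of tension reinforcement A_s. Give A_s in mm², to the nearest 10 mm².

A_s ≈ 2000 mm²

With M_n = 0.85 f'_c a b (d − a/2), solve the quadratic for a:
a = d − √(d² − 2M_n/(0.85 f'_c b)) = 700 − √(700² − 2 × 656×10⁶/(0.85 × 34 × 405)) = 85.26 mm.
A_s = 0.85 f'_c a b / f_y = 0.85 × 34 × 85.26 × 405 / 500 = 1995.9 mm².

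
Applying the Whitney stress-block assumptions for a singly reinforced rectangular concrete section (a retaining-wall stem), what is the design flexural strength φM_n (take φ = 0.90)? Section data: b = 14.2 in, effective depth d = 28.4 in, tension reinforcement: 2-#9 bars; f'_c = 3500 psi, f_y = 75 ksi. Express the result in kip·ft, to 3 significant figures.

φM_n ≈ 300 kip·ft

A_s = 2 × 1 = 2 in².
T = A_s f_y = 2 × 75 = 150 kips.
a = T/(0.85 f'_c b) = 150/(0.85 × 3.5 × 14.2) = 3.551 in.
M_n = T(d − a/2) = 150 × (28.4 − 1.7755) = 3993.7 kip·in = 3993.7/12 = 332.81 kip·ft.
φM_n = 0.90 × 332.81 = 299.53 kip·ft.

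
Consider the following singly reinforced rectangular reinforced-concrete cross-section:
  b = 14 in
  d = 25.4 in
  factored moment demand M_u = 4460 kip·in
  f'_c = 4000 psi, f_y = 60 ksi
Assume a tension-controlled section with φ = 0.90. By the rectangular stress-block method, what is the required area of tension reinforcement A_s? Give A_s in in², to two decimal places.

M_n = M_u/φ = 4460/0.90 = 4955.56 kip·in.
From M_n = 0.85 f'_c a b (d − a/2):
a = d − √(d² − 2M_n/(0.85 f'_c b)) = 25.4 − √(25.4² − 2 × 4955.56/(0.85 × 4 × 14)) = 4.497 in.
A_s = 0.85 f'_c a b / f_y = 0.85 × 4 × 4.497 × 14 / 60 = 3.568 in².

A_s ≈ 3.57 in²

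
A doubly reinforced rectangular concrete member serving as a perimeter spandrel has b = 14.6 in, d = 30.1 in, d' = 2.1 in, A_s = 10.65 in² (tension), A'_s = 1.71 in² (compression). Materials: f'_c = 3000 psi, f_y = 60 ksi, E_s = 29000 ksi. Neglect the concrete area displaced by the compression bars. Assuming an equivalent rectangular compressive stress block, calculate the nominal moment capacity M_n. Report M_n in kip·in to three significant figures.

Assume both steels yield.
a = (A_s − A'_s) f_y/(0.85 f'_c b) = (10.65 − 1.71) × 60/(0.85 × 3 × 14.6) = 14.408 in.
c = a/β₁ = 14.408/0.85 = 16.951 in; ε'_s = 0.003(c − d')/c = 0.0026 ≥ ε_y = 0.0021, so the compression steel yields.
M_n = (A_s − A'_s) f_y (d − a/2) + A'_s f_y (d − d') = 536.4 × (30.1 − 7.204) + 102.6 × (30.1 − 2.1) = 12281.4 + 2872.8 = 15154.2 kip·in.

M_n ≈ 15200 kip·in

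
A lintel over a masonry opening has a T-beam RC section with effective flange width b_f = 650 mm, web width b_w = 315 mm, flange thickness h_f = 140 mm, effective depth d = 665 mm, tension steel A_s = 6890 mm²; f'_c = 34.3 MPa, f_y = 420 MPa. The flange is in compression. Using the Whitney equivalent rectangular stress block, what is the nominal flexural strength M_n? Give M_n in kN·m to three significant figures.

Tension: T = A_s f_y = 6890 × 420 = 2893800 N.
Try a within the flange: a = T/(0.85 f'_c b_f) = 2893800/(0.85 × 34.3 × 650) = 152.70 mm.
a = 152.70 > h_f = 140 mm: the block extends into the web. Split into flange-overhang and web parts.
C_f = 0.85 f'_c (b_f − b_w) h_f = 0.85 × 34.3 × (650 − 315) × 140 = 1367370 N.
Remaining web compression depth: a_w = (T − C_f)/(0.85 f'_c b_w) = (2893800 − 1367370)/(0.85 × 34.3 × 315) = 166.21 mm.
M_n = C_f(d − h_f/2) + (T − C_f)(d − a_w/2) = 1367370 × (665 − 70) + 1526430 × (665 − 83.105) = 813.59 + 888.22 = 1701.81 × 10⁶ N·mm.
M_n = 1701.81 kN·m.

M_n ≈ 1700 kN·m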